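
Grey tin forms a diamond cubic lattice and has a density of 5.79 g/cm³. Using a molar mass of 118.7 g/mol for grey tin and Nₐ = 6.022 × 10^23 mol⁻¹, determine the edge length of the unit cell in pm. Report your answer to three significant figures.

648 pm

With Z = 8 atoms per diamond cubic cell, a³ = Z·M/(N_A·ρ) = 8 × 118.7 / (6.022 × 10²³ × 5.790 g/cm³) = 2.723 × 10^-22 cm³.
a = (2.723 × 10^-22)^(1/3) = 6.482 × 10^-8 cm = 648 pm.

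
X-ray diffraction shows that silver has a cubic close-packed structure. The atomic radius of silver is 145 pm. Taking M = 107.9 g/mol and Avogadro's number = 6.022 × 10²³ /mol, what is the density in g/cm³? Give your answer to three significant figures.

10.4 g/cm³

In an FCC lattice, atoms touch along the face diagonal, so √2·a = 4r, giving a = 410.1 pm = 4.101 × 10^-8 cm.
With Z = 4, ρ = Z·M/(N_A·a³) = 4 × 107.9 / (6.022 × 10²³ × 6.898 × 10^-23) = 10.39 g/cm³.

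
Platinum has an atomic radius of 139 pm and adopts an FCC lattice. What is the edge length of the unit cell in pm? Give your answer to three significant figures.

In an FCC lattice, atoms touch along the face diagonal, so √2·a = 4r.
a = 4r/√2 = 4 × 139 / 1.4142 = 393 pm.

393 pm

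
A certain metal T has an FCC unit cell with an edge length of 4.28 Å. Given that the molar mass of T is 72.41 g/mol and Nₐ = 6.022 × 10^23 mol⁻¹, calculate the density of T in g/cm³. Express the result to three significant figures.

6.13 g/cm³

An FCC unit cell contains Z = 4 atoms.
Cell volume: a³ = (4.28 Å)³ = (4.280 × 10^-8 cm)³ = 7.840 × 10^-23 cm³.
ρ = Z·M/(N_A·a³) = 4 × 72.41 / (6.022 × 10²³ × 7.840 × 10^-23) = 6.135 g/cm³.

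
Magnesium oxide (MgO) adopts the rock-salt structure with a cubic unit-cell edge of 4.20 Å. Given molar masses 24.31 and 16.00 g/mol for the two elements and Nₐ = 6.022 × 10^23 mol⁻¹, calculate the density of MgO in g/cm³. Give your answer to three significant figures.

The rock-salt structure contains Z = 4 formula units per cell; M(MgO) = 24.31 + 16.00 = 40.31 g/mol.
a³ = (4.200 × 10^-8 cm)³ = 7.409 × 10^-23 cm³.
ρ = 4 × 40.31 / (6.022 × 10²³ × 7.409 × 10^-23) = 3.614 g/cm³.

3.61 g/cm³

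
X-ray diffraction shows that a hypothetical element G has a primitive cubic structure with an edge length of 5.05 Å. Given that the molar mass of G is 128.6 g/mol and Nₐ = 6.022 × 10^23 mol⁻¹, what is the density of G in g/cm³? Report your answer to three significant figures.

1.66 g/cm³

A simple cubic unit cell contains Z = 1 atom.
Cell volume: a³ = (5.05 Å)³ = (5.050 × 10^-8 cm)³ = 1.288 × 10^-22 cm³.
ρ = Z·M/(N_A·a³) = 1 × 128.6 / (6.022 × 10²³ × 1.288 × 10^-22) = 1.658 g/cm³.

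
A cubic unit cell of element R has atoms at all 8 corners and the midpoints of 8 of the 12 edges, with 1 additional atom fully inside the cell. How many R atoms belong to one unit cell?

Corner atoms are shared by 8 cells (1/8 each), edge atoms by 4 (1/4 each), interior atoms are unshared.
Net atoms = 8 × 1/8 + 8 × 1/4 + 1 = 1 + 2 + 1 = 4.

4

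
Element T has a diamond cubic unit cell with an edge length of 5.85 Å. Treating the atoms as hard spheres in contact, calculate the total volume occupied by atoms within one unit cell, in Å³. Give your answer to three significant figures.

In a diamond cubic lattice nearest neighbors lie along the body diagonal with √3·a = 8r, so r = 0.2165a = 1.267 Å.
V_atoms = Z × (4/3)πr³ = 8 × (4/3)π × (1.267)³ = 68.1 Å³.

68.1 Å³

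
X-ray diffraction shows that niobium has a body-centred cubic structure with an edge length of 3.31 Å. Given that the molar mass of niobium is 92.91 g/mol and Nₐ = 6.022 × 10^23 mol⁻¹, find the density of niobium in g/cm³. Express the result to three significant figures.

8.51 g/cm³

A BCC unit cell contains Z = 2 atoms.
Cell volume: a³ = (3.31 Å)³ = (3.310 × 10^-8 cm)³ = 3.626 × 10^-23 cm³.
ρ = Z·M/(N_A·a³) = 2 × 92.91 / (6.022 × 10²³ × 3.626 × 10^-23) = 8.509 g/cm³.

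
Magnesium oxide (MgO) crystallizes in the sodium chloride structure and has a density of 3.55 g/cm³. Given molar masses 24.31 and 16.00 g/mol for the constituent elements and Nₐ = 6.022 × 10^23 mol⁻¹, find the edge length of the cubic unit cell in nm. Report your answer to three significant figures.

0.423 nm

M(MgO) = 40.31 g/mol; Z = 4 formula units per cell.
a³ = Z·M/(N_A·ρ) = 4 × 40.31 / (6.022 × 10²³ × 3.55) = 7.542 × 10^-23 cm³, so a = 4.225 × 10^-8 cm = 0.423 nm.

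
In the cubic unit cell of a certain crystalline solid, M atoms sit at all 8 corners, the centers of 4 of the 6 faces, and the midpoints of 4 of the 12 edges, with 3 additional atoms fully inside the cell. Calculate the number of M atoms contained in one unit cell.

Corner atoms are shared by 8 cells (1/8 each), face atoms by 2 (1/2 each), edge atoms by 4 (1/4 each), interior atoms are unshared.
Net atoms = 8 × 1/8 + 4 × 1/2 + 4 × 1/4 + 3 = 1 + 2 + 1 + 3 = 7.

7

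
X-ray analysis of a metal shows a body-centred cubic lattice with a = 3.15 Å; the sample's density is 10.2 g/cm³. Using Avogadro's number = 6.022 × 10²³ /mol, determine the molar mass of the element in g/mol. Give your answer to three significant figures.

A BCC cell has Z = 2 atoms; a = 3.150 × 10^-8 cm.
M = ρ·N_A·a³/Z = 10.2 × 6.022 × 10²³ × 3.126 × 10^-23 / 2 = 96.0 g/mol.

96.0 g/mol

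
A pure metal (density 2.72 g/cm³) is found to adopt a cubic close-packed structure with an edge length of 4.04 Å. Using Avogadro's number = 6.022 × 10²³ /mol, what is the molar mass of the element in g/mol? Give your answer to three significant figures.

27.0 g/mol

An FCC cell has Z = 4 atoms; a = 4.040 × 10^-8 cm.
M = ρ·N_A·a³/Z = 2.72 × 6.022 × 10²³ × 6.594 × 10^-23 / 4 = 27.0 g/mol.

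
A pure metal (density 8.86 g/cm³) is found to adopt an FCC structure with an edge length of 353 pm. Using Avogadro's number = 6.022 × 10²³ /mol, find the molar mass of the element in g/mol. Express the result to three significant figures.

An FCC cell has Z = 4 atoms; a = 3.530 × 10^-8 cm.
M = ρ·N_A·a³/Z = 8.86 × 6.022 × 10²³ × 4.399 × 10^-23 / 4 = 58.7 g/mol.

58.7 g/mol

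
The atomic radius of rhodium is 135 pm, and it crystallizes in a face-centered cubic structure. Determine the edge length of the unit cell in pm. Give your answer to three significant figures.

382 pm

In an FCC lattice, atoms touch along the face diagonal, so √2·a = 4r.
a = 4r/√2 = 4 × 135 / 1.4142 = 382 pm.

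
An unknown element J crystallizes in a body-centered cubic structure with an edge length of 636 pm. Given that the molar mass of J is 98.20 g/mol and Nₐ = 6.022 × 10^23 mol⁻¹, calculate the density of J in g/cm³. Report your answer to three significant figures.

A BCC unit cell contains Z = 2 atoms.
Cell volume: a³ = (636 pm)³ = (6.360 × 10^-8 cm)³ = 2.573 × 10^-22 cm³.
ρ = Z·M/(N_A·a³) = 2 × 98.20 / (6.022 × 10²³ × 2.573 × 10^-22) = 1.268 g/cm³.

1.27 g/cm³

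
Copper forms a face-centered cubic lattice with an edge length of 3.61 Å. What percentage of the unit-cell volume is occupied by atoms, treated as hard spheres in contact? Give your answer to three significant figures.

In an FCC lattice atoms touch along the face diagonal, so √2·a = 4r, so r = 0.3536a = 1.276 Å.
Packing fraction = Z·(4/3)πr³ / a³ = 4 × (4/3)π × (1.276)³ / (3.61)³ = 0.7405 = 74.0%.

74.0%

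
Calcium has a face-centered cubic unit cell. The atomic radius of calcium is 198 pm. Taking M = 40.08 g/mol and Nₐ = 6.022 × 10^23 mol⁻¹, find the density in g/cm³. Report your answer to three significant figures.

1.52 g/cm³

In an FCC lattice, atoms touch along the face diagonal, so √2·a = 4r, giving a = 560.0 pm = 5.600 × 10^-8 cm.
With Z = 4, ρ = Z·M/(N_A·a³) = 4 × 40.08 / (6.022 × 10²³ × 1.756 × 10^-22) = 1.516 g/cm³.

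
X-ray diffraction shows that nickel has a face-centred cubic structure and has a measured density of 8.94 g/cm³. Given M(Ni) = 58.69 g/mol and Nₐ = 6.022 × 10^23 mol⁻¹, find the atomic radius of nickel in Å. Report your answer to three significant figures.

1.24 Å

For an FCC cell (Z = 4), a³ = Z·M/(N_A·ρ) = 4 × 58.69 / (6.022 × 10²³ × 8.940) = 4.361 × 10^-23 cm³, so a = 3.520 × 10^-8 cm = 3.520 Å.
Atoms touch along the face diagonal, so √2·a = 4r, so r = 0.3536 × a = 1.24 Å.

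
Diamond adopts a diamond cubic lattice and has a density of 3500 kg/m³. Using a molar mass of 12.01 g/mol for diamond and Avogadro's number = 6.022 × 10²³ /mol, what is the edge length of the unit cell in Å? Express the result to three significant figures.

With Z = 8 atoms per diamond cubic cell, a³ = Z·M/(N_A·ρ) = 8 × 12.01 / (6.022 × 10²³ × 3.500 g/cm³) = 4.559 × 10^-23 cm³.
a = (4.559 × 10^-23)^(1/3) = 3.572 × 10^-8 cm = 3.57 Å.

3.57 Å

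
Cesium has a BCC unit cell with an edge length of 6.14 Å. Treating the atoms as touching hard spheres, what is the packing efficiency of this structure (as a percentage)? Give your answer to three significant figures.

68.0%

In a BCC lattice atoms touch along the body diagonal, so √3·a = 4r, so r = 0.4330a = 2.659 Å.
Packing fraction = Z·(4/3)πr³ / a³ = 2 × (4/3)π × (2.659)³ / (6.14)³ = 0.6802 = 68.0%.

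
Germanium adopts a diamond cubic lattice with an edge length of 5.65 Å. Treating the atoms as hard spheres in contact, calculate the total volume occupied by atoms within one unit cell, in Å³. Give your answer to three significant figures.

61.3 Å³

In a diamond cubic lattice nearest neighbors lie along the body diagonal with √3·a = 8r, so r = 0.2165a = 1.223 Å.
V_atoms = Z × (4/3)πr³ = 8 × (4/3)π × (1.223)³ = 61.3 Å³.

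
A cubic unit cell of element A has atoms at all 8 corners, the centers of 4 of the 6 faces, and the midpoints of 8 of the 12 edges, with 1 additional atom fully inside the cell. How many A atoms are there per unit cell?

Corner atoms are shared by 8 cells (1/8 each), face atoms by 2 (1/2 each), edge atoms by 4 (1/4 each), interior atoms are unshared.
Net atoms = 8 × 1/8 + 4 × 1/2 + 8 × 1/4 + 1 = 1 + 2 + 2 + 1 = 6.

6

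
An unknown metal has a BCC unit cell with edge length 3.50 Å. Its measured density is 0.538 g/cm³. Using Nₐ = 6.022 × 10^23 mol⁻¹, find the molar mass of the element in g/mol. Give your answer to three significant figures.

A BCC cell has Z = 2 atoms; a = 3.500 × 10^-8 cm.
M = ρ·N_A·a³/Z = 0.538 × 6.022 × 10²³ × 4.288 × 10^-23 / 2 = 6.95 g/mol.

6.95 g/mol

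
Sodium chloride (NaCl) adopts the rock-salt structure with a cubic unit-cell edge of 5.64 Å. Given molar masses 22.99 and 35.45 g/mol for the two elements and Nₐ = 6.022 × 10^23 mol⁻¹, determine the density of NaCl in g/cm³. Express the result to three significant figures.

2.16 g/cm³

The rock-salt structure contains Z = 4 formula units per cell; M(NaCl) = 22.99 + 35.45 = 58.44 g/mol.
a³ = (5.640 × 10^-8 cm)³ = 1.794 × 10^-22 cm³.
ρ = 4 × 58.44 / (6.022 × 10²³ × 1.794 × 10^-22) = 2.164 g/cm³.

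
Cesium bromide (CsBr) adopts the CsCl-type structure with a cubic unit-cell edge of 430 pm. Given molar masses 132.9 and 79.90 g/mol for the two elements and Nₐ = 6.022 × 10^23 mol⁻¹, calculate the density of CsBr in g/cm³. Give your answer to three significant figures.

The CsCl-type structure contains Z = 1 formula unit per cell; M(CsBr) = 132.9 + 79.90 = 212.8 g/mol.
a³ = (4.300 × 10^-8 cm)³ = 7.951 × 10^-23 cm³.
ρ = 1 × 212.8 / (6.022 × 10²³ × 7.951 × 10^-23) = 4.445 g/cm³.

4.44 g/cm³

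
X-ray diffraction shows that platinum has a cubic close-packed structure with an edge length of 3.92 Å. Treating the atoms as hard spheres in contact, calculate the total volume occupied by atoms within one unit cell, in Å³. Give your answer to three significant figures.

In an FCC lattice atoms touch along the face diagonal, so √2·a = 4r, so r = 0.3536a = 1.386 Å.
V_atoms = Z × (4/3)πr³ = 4 × (4/3)π × (1.386)³ = 44.6 Å³.

44.6 Å³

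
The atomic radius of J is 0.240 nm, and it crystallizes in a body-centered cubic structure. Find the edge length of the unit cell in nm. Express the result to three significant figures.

0.554 nm

In a BCC lattice, atoms touch along the body diagonal, so √3·a = 4r.
a = 4r/√3 = 4 × 0.240 / 1.7321 = 0.554 nm.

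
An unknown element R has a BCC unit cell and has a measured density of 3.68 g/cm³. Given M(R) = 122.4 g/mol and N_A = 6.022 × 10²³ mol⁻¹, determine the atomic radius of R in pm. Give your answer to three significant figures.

For a BCC cell (Z = 2), a³ = Z·M/(N_A·ρ) = 2 × 122.4 / (6.022 × 10²³ × 3.680) = 1.105 × 10^-22 cm³, so a = 4.798 × 10^-8 cm = 479.8 pm.
Atoms touch along the body diagonal, so √3·a = 4r, so r = 0.4330 × a = 208 pm.

208 pm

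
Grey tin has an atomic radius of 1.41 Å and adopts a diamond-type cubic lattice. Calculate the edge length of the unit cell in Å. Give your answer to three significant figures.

6.51 Å

In a diamond cubic lattice, nearest neighbors lie along the body diagonal with √3·a = 8r.
a = 8r/√3 = 8 × 1.41 / 1.7321 = 6.51 Å.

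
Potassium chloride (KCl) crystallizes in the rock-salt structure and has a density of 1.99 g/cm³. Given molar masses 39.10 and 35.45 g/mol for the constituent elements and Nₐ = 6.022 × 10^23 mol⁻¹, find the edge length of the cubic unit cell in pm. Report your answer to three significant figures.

629 pm

M(KCl) = 74.55 g/mol; Z = 4 formula units per cell.
a³ = Z·M/(N_A·ρ) = 4 × 74.55 / (6.022 × 10²³ × 1.99) = 2.488 × 10^-22 cm³, so a = 6.290 × 10^-8 cm = 629 pm.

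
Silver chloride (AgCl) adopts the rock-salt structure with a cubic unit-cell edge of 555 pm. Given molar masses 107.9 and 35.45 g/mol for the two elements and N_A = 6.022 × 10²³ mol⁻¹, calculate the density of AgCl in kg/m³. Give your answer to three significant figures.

The rock-salt structure contains Z = 4 formula units per cell; M(AgCl) = 107.9 + 35.45 = 143.35 g/mol.
a³ = (5.550 × 10^-8 cm)³ = 1.710 × 10^-22 cm³.
ρ = 4 × 143.35 / (6.022 × 10²³ × 1.710 × 10^-22) = 5.570 g/cm³ = 5570 kg/m³.

5570 kg/m³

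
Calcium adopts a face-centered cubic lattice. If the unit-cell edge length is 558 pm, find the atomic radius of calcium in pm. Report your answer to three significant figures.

In an FCC lattice, atoms touch along the face diagonal, so √2·a = 4r.
r = √2·a/4 = 1.4142 × 558 / 4 = 197 pm.

197 pm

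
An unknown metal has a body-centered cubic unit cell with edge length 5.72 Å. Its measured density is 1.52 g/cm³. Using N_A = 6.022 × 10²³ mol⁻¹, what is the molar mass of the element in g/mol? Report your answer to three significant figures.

85.7 g/mol

A BCC cell has Z = 2 atoms; a = 5.720 × 10^-8 cm.
M = ρ·N_A·a³/Z = 1.52 × 6.022 × 10²³ × 1.871 × 10^-22 / 2 = 85.7 g/mol.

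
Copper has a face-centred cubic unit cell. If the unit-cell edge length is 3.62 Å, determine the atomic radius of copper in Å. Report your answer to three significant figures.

1.28 Å

In an FCC lattice, atoms touch along the face diagonal, so √2·a = 4r.
r = √2·a/4 = 1.4142 × 3.62 / 4 = 1.28 Å.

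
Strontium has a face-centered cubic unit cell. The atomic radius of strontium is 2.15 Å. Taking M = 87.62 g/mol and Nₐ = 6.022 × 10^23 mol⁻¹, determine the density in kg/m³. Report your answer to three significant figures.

In an FCC lattice, atoms touch along the face diagonal, so √2·a = 4r, giving a = 6.081 Å = 6.081 × 10^-8 cm.
With Z = 4, ρ = Z·M/(N_A·a³) = 4 × 87.62 / (6.022 × 10²³ × 2.249 × 10^-22) = 2.588 g/cm³ = 2590 kg/m³.

2590 kg/m³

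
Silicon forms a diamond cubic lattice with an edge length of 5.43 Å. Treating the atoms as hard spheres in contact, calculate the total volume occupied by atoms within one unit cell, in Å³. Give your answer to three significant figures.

54.4 Å³

In a diamond cubic lattice nearest neighbors lie along the body diagonal with √3·a = 8r, so r = 0.2165a = 1.176 Å.
V_atoms = Z × (4/3)πr³ = 8 × (4/3)π × (1.176)³ = 54.4 Å³.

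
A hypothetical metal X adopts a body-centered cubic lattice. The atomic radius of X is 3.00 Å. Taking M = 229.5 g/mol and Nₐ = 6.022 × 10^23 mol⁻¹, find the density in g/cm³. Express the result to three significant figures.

In a BCC lattice, atoms touch along the body diagonal, so √3·a = 4r, giving a = 6.928 Å = 6.928 × 10^-8 cm.
With Z = 2, ρ = Z·M/(N_A·a³) = 2 × 229.5 / (6.022 × 10²³ × 3.326 × 10^-22) = 2.292 g/cm³.

2.29 g/cm³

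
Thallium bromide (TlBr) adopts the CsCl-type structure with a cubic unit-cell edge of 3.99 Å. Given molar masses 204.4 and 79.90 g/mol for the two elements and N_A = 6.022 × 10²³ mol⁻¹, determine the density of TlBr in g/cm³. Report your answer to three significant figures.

7.43 g/cm³

The CsCl-type structure contains Z = 1 formula unit per cell; M(TlBr) = 204.4 + 79.90 = 284.3 g/mol.
a³ = (3.990 × 10^-8 cm)³ = 6.352 × 10^-23 cm³.
ρ = 1 × 284.3 / (6.022 × 10²³ × 6.352 × 10^-23) = 7.432 g/cm³.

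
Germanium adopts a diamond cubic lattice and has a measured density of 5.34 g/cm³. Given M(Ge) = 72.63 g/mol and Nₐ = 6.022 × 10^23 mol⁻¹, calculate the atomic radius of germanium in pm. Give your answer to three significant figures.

For a diamond cubic cell (Z = 8), a³ = Z·M/(N_A·ρ) = 8 × 72.63 / (6.022 × 10²³ × 5.340) = 1.807 × 10^-22 cm³, so a = 5.653 × 10^-8 cm = 565.3 pm.
Nearest neighbors lie along the body diagonal with √3·a = 8r, so r = 0.2165 × a = 122 pm.

122 pm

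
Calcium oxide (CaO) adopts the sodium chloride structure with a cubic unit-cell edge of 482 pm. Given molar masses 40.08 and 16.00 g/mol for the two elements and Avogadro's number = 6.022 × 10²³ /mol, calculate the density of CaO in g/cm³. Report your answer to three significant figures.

The sodium chloride structure contains Z = 4 formula units per cell; M(CaO) = 40.08 + 16.00 = 56.08 g/mol.
a³ = (4.820 × 10^-8 cm)³ = 1.120 × 10^-22 cm³.
ρ = 4 × 56.08 / (6.022 × 10²³ × 1.120 × 10^-22) = 3.326 g/cm³.

3.33 g/cm³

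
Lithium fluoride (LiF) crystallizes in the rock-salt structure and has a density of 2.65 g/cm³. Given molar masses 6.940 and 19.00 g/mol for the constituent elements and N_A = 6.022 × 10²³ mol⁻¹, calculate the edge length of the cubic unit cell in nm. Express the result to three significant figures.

0.402 nm

M(LiF) = 25.94 g/mol; Z = 4 formula units per cell.
a³ = Z·M/(N_A·ρ) = 4 × 25.94 / (6.022 × 10²³ × 2.65) = 6.502 × 10^-23 cm³, so a = 4.021 × 10^-8 cm = 0.402 nm.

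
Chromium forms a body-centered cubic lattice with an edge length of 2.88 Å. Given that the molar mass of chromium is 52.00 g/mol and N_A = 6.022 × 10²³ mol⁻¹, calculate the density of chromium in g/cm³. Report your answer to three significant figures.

7.23 g/cm³

A BCC unit cell contains Z = 2 atoms.
Cell volume: a³ = (2.88 Å)³ = (2.880 × 10^-8 cm)³ = 2.389 × 10^-23 cm³.
ρ = Z·M/(N_A·a³) = 2 × 52.00 / (6.022 × 10²³ × 2.389 × 10^-23) = 7.230 g/cm³.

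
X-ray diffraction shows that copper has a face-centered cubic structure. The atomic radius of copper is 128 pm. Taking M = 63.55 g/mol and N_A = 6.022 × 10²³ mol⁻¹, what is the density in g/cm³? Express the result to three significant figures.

8.90 g/cm³

In an FCC lattice, atoms touch along the face diagonal, so √2·a = 4r, giving a = 362.0 pm = 3.620 × 10^-8 cm.
With Z = 4, ρ = Z·M/(N_A·a³) = 4 × 63.55 / (6.022 × 10²³ × 4.745 × 10^-23) = 8.895 g/cm³.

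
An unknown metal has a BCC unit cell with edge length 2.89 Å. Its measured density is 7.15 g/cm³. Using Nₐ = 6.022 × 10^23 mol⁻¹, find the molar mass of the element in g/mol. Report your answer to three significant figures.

52.0 g/mol

A BCC cell has Z = 2 atoms; a = 2.890 × 10^-8 cm.
M = ρ·N_A·a³/Z = 7.15 × 6.022 × 10²³ × 2.414 × 10^-23 / 2 = 52.0 g/mol.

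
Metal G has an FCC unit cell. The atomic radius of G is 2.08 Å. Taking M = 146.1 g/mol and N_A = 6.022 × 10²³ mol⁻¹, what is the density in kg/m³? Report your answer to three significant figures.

In an FCC lattice, atoms touch along the face diagonal, so √2·a = 4r, giving a = 5.883 Å = 5.883 × 10^-8 cm.
With Z = 4, ρ = Z·M/(N_A·a³) = 4 × 146.1 / (6.022 × 10²³ × 2.036 × 10^-22) = 4.766 g/cm³ = 4770 kg/m³.

4770 kg/m³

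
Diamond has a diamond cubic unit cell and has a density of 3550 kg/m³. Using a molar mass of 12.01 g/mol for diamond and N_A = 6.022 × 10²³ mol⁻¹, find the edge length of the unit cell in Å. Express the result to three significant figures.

With Z = 8 atoms per diamond cubic cell, a³ = Z·M/(N_A·ρ) = 8 × 12.01 / (6.022 × 10²³ × 3.550 g/cm³) = 4.494 × 10^-23 cm³.
a = (4.494 × 10^-23)^(1/3) = 3.555 × 10^-8 cm = 3.56 Å.

3.56 Å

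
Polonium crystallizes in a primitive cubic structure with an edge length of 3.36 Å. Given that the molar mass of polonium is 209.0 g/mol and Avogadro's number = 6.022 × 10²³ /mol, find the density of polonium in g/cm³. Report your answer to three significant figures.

A simple cubic unit cell contains Z = 1 atom.
Cell volume: a³ = (3.36 Å)³ = (3.360 × 10^-8 cm)³ = 3.793 × 10^-23 cm³.
ρ = Z·M/(N_A·a³) = 1 × 209.0 / (6.022 × 10²³ × 3.793 × 10^-23) = 9.149 g/cm³.

9.15 g/cm³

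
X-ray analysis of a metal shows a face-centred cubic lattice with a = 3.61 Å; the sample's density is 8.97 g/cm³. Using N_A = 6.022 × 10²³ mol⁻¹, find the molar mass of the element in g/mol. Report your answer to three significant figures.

An FCC cell has Z = 4 atoms; a = 3.610 × 10^-8 cm.
M = ρ·N_A·a³/Z = 8.97 × 6.022 × 10²³ × 4.705 × 10^-23 / 4 = 63.5 g/mol.

63.5 g/mol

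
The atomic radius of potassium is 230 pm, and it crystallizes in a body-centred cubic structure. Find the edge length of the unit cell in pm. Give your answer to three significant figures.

531 pm

In a BCC lattice, atoms touch along the body diagonal, so √3·a = 4r.
a = 4r/√3 = 4 × 230 / 1.7321 = 531 pm.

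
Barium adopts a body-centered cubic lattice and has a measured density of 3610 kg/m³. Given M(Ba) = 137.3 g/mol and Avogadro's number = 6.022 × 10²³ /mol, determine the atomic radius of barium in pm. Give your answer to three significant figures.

217 pm

For a BCC cell (Z = 2), a³ = Z·M/(N_A·ρ) = 2 × 137.3 / (6.022 × 10²³ × 3.610) = 1.263 × 10^-22 cm³, so a = 5.017 × 10^-8 cm = 501.7 pm.
Atoms touch along the body diagonal, so √3·a = 4r, so r = 0.4330 × a = 217 pm.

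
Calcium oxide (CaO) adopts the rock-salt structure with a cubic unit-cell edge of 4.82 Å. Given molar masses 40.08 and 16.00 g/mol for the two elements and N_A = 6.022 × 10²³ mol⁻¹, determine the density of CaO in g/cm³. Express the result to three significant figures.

The rock-salt structure contains Z = 4 formula units per cell; M(CaO) = 40.08 + 16.00 = 56.08 g/mol.
a³ = (4.820 × 10^-8 cm)³ = 1.120 × 10^-22 cm³.
ρ = 4 × 56.08 / (6.022 × 10²³ × 1.120 × 10^-22) = 3.326 g/cm³.

3.33 g/cm³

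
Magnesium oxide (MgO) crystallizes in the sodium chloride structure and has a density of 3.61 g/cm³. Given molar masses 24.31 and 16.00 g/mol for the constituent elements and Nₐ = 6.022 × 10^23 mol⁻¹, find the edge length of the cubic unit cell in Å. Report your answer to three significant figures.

4.20 Å

M(MgO) = 40.31 g/mol; Z = 4 formula units per cell.
a³ = Z·M/(N_A·ρ) = 4 × 40.31 / (6.022 × 10²³ × 3.61) = 7.417 × 10^-23 cm³, so a = 4.202 × 10^-8 cm = 4.20 Å.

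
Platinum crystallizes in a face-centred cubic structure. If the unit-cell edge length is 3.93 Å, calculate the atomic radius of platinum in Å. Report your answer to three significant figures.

1.39 Å

In an FCC lattice, atoms touch along the face diagonal, so √2·a = 4r.
r = √2·a/4 = 1.4142 × 3.93 / 4 = 1.39 Å.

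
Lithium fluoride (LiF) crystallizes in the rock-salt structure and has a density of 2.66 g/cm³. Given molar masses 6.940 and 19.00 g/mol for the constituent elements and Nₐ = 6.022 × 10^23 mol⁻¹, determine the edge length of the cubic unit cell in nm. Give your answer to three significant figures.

0.402 nm

M(LiF) = 25.94 g/mol; Z = 4 formula units per cell.
a³ = Z·M/(N_A·ρ) = 4 × 25.94 / (6.022 × 10²³ × 2.66) = 6.478 × 10^-23 cm³, so a = 4.016 × 10^-8 cm = 0.402 nm.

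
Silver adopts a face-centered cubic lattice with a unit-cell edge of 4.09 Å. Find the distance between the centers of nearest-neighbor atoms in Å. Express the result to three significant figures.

In an FCC structure, atoms touch along the face diagonal, so √2·a = 4r; the nearest-neighbor distance equals 2r = 0.7071·a.
d = 0.7071 × 4.09 = 2.89 Å.

2.89 Å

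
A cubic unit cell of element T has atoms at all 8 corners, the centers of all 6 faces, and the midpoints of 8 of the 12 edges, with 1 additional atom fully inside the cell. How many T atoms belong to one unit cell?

7

Corner atoms are shared by 8 cells (1/8 each), face atoms by 2 (1/2 each), edge atoms by 4 (1/4 each), interior atoms are unshared.
Net atoms = 8 × 1/8 + 6 × 1/2 + 8 × 1/4 + 1 = 1 + 3 + 2 + 1 = 7.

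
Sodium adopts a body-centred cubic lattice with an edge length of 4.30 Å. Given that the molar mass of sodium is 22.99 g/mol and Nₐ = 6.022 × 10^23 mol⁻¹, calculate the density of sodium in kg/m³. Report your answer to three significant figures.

960 kg/m³

A BCC unit cell contains Z = 2 atoms.
Cell volume: a³ = (4.30 Å)³ = (4.300 × 10^-8 cm)³ = 7.951 × 10^-23 cm³.
ρ = Z·M/(N_A·a³) = 2 × 22.99 / (6.022 × 10²³ × 7.951 × 10^-23) = 0.9603 g/cm³ = 960 kg/m³.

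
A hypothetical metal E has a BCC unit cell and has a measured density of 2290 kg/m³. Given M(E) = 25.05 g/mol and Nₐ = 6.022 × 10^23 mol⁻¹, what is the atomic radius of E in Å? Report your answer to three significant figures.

For a BCC cell (Z = 2), a³ = Z·M/(N_A·ρ) = 2 × 25.05 / (6.022 × 10²³ × 2.290) = 3.633 × 10^-23 cm³, so a = 3.312 × 10^-8 cm = 3.312 Å.
Atoms touch along the body diagonal, so √3·a = 4r, so r = 0.4330 × a = 1.43 Å.

1.43 Å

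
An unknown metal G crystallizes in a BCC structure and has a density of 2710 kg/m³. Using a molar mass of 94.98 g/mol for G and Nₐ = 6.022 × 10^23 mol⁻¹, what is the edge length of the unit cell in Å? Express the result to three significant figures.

With Z = 2 atoms per BCC cell, a³ = Z·M/(N_A·ρ) = 2 × 94.98 / (6.022 × 10²³ × 2.710 g/cm³) = 1.164 × 10^-22 cm³.
a = (1.164 × 10^-22)^(1/3) = 4.883 × 10^-8 cm = 4.88 Å.

4.88 Å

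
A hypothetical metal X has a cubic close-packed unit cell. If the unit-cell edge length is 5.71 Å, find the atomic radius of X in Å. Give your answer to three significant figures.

2.02 Å

In an FCC lattice, atoms touch along the face diagonal, so √2·a = 4r.
r = √2·a/4 = 1.4142 × 5.71 / 4 = 2.02 Å.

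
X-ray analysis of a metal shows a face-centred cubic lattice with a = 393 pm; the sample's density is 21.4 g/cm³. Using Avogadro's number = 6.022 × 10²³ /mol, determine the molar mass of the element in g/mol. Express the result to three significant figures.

An FCC cell has Z = 4 atoms; a = 3.930 × 10^-8 cm.
M = ρ·N_A·a³/Z = 21.4 × 6.022 × 10²³ × 6.070 × 10^-23 / 4 = 196 g/mol.

196 g/mol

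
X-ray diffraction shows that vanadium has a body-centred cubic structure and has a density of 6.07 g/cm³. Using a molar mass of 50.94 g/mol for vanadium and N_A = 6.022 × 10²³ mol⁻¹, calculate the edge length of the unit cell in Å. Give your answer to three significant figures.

3.03 Å

With Z = 2 atoms per BCC cell, a³ = Z·M/(N_A·ρ) = 2 × 50.94 / (6.022 × 10²³ × 6.070 g/cm³) = 2.787 × 10^-23 cm³.
a = (2.787 × 10^-23)^(1/3) = 3.032 × 10^-8 cm = 3.03 Å.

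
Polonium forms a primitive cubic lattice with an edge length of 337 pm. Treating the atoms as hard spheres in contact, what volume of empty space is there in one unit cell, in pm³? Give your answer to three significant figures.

In a simple cubic lattice atoms touch along the cell edge, so a = 2r, so r = 0.5000a = 168.5 pm.
V_cell = a³ = 3.827 × 10^7 pm³; V_atoms = 1 × (4/3)πr³ = 2.004 × 10^7 pm³.
Empty space = 3.827 × 10^7 − 2.004 × 10^7 = 1.82 × 10^7 pm³.

1.82 × 10^7 pm³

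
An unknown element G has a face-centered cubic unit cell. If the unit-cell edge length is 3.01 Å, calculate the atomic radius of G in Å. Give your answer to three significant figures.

In an FCC lattice, atoms touch along the face diagonal, so √2·a = 4r.
r = √2·a/4 = 1.4142 × 3.01 / 4 = 1.06 Å.

1.06 Å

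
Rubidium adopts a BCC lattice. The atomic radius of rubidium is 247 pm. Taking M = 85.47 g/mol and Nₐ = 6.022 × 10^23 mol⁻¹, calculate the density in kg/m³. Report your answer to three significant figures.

In a BCC lattice, atoms touch along the body diagonal, so √3·a = 4r, giving a = 570.4 pm = 5.704 × 10^-8 cm.
With Z = 2, ρ = Z·M/(N_A·a³) = 2 × 85.47 / (6.022 × 10²³ × 1.856 × 10^-22) = 1.529 g/cm³ = 1530 kg/m³.

1530 kg/m³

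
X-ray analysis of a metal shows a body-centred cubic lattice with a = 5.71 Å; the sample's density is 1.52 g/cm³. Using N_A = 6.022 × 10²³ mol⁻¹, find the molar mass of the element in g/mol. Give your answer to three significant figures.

85.2 g/mol

A BCC cell has Z = 2 atoms; a = 5.710 × 10^-8 cm.
M = ρ·N_A·a³/Z = 1.52 × 6.022 × 10²³ × 1.862 × 10^-22 / 2 = 85.2 g/mol.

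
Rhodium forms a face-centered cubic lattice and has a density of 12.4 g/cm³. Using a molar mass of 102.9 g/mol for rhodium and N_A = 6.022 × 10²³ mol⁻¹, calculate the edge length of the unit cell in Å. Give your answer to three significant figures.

With Z = 4 atoms per FCC cell, a³ = Z·M/(N_A·ρ) = 4 × 102.9 / (6.022 × 10²³ × 12.40 g/cm³) = 5.512 × 10^-23 cm³.
a = (5.512 × 10^-23)^(1/3) = 3.806 × 10^-8 cm = 3.81 Å.

3.81 Å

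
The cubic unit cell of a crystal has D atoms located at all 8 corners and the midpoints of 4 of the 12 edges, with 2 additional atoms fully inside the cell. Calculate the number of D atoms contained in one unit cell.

Corner atoms are shared by 8 cells (1/8 each), edge atoms by 4 (1/4 each), interior atoms are unshared.
Net atoms = 8 × 1/8 + 4 × 1/4 + 2 = 1 + 1 + 2 = 4.

4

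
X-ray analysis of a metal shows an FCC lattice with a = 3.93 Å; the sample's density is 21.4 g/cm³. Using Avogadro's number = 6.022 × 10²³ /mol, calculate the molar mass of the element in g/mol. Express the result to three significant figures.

196 g/mol

An FCC cell has Z = 4 atoms; a = 3.930 × 10^-8 cm.
M = ρ·N_A·a³/Z = 21.4 × 6.022 × 10²³ × 6.070 × 10^-23 / 4 = 196 g/mol.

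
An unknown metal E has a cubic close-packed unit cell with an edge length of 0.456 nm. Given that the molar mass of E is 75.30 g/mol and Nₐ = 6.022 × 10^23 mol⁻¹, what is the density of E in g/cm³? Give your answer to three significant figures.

An FCC unit cell contains Z = 4 atoms.
Cell volume: a³ = (0.456 nm)³ = (4.560 × 10^-8 cm)³ = 9.482 × 10^-23 cm³.
ρ = Z·M/(N_A·a³) = 4 × 75.30 / (6.022 × 10²³ × 9.482 × 10^-23) = 5.275 g/cm³.

5.27 g/cm³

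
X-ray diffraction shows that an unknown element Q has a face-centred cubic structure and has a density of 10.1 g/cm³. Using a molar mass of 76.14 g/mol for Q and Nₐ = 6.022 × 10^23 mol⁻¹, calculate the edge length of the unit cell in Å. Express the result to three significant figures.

With Z = 4 atoms per FCC cell, a³ = Z·M/(N_A·ρ) = 4 × 76.14 / (6.022 × 10²³ × 10.10 g/cm³) = 5.007 × 10^-23 cm³.
a = (5.007 × 10^-23)^(1/3) = 3.686 × 10^-8 cm = 3.69 Å.

3.69 Å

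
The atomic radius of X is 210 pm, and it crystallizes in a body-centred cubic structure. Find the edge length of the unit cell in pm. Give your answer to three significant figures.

485 pm

In a BCC lattice, atoms touch along the body diagonal, so √3·a = 4r.
a = 4r/√3 = 4 × 210 / 1.7321 = 485 pm.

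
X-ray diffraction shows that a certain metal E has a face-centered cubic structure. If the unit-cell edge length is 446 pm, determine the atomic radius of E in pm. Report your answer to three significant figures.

158 pm

In an FCC lattice, atoms touch along the face diagonal, so √2·a = 4r.
r = √2·a/4 = 1.4142 × 446 / 4 = 158 pm.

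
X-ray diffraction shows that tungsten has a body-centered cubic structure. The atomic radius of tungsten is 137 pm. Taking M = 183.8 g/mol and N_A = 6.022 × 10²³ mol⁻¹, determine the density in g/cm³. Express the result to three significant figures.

19.3 g/cm³

In a BCC lattice, atoms touch along the body diagonal, so √3·a = 4r, giving a = 316.4 pm = 3.164 × 10^-8 cm.
With Z = 2, ρ = Z·M/(N_A·a³) = 2 × 183.8 / (6.022 × 10²³ × 3.167 × 10^-23) = 19.27 g/cm³.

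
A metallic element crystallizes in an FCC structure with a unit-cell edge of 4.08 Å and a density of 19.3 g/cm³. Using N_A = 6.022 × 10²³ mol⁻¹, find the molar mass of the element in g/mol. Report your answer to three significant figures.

197 g/mol

An FCC cell has Z = 4 atoms; a = 4.080 × 10^-8 cm.
M = ρ·N_A·a³/Z = 19.3 × 6.022 × 10²³ × 6.792 × 10^-23 / 4 = 197 g/mol.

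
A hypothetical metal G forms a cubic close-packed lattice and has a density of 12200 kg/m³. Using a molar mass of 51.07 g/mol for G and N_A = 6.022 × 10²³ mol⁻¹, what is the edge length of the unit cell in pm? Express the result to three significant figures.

With Z = 4 atoms per FCC cell, a³ = Z·M/(N_A·ρ) = 4 × 51.07 / (6.022 × 10²³ × 12.20 g/cm³) = 2.781 × 10^-23 cm³.
a = (2.781 × 10^-23)^(1/3) = 3.030 × 10^-8 cm = 303 pm.

303 pm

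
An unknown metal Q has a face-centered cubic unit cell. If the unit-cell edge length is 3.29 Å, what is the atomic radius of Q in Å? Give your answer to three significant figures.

In an FCC lattice, atoms touch along the face diagonal, so √2·a = 4r.
r = √2·a/4 = 1.4142 × 3.29 / 4 = 1.16 Å.

1.16 Å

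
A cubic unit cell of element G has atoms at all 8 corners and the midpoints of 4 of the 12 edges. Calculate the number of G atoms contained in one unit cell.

2

Corner atoms are shared by 8 cells (1/8 each), edge atoms by 4 (1/4 each).
Net atoms = 8 × 1/8 + 4 × 1/4 = 1 + 1 = 2.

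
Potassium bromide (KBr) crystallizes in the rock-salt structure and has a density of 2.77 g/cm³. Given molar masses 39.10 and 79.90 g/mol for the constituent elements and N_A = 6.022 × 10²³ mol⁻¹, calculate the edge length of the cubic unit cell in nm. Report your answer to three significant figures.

0.658 nm

M(KBr) = 119.0 g/mol; Z = 4 formula units per cell.
a³ = Z·M/(N_A·ρ) = 4 × 119.0 / (6.022 × 10²³ × 2.77) = 2.854 × 10^-22 cm³, so a = 6.584 × 10^-8 cm = 0.658 nm.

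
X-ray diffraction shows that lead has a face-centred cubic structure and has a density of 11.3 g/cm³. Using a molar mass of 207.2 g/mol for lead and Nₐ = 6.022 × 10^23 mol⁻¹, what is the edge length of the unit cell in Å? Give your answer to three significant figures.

4.96 Å

With Z = 4 atoms per FCC cell, a³ = Z·M/(N_A·ρ) = 4 × 207.2 / (6.022 × 10²³ × 11.30 g/cm³) = 1.218 × 10^-22 cm³.
a = (1.218 × 10^-22)^(1/3) = 4.957 × 10^-8 cm = 4.96 Å.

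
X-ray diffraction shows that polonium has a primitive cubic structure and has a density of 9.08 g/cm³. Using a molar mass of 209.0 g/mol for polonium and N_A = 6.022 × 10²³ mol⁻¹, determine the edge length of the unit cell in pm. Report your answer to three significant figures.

With Z = 1 atom per simple cubic cell, a³ = Z·M/(N_A·ρ) = 1 × 209.0 / (6.022 × 10²³ × 9.080 g/cm³) = 3.822 × 10^-23 cm³.
a = (3.822 × 10^-23)^(1/3) = 3.369 × 10^-8 cm = 337 pm.

337 pm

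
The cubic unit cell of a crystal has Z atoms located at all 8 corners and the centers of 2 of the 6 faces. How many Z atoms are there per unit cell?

2

Corner atoms are shared by 8 cells (1/8 each), face atoms by 2 (1/2 each).
Net atoms = 8 × 1/8 + 2 × 1/2 = 1 + 1 = 2.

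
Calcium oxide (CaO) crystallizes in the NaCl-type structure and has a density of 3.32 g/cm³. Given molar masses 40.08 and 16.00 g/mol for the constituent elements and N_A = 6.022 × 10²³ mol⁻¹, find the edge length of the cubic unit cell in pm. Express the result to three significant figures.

482 pm

M(CaO) = 56.08 g/mol; Z = 4 formula units per cell.
a³ = Z·M/(N_A·ρ) = 4 × 56.08 / (6.022 × 10²³ × 3.32) = 1.122 × 10^-22 cm³, so a = 4.823 × 10^-8 cm = 482 pm.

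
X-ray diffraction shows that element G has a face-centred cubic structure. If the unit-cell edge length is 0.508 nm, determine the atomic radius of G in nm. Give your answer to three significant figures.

In an FCC lattice, atoms touch along the face diagonal, so √2·a = 4r.
r = √2·a/4 = 1.4142 × 0.508 / 4 = 0.180 nm.

0.180 nm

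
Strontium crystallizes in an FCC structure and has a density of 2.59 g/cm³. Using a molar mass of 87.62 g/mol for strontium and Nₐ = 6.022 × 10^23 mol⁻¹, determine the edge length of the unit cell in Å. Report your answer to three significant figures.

With Z = 4 atoms per FCC cell, a³ = Z·M/(N_A·ρ) = 4 × 87.62 / (6.022 × 10²³ × 2.590 g/cm³) = 2.247 × 10^-22 cm³.
a = (2.247 × 10^-22)^(1/3) = 6.080 × 10^-8 cm = 6.08 Å.

6.08 Å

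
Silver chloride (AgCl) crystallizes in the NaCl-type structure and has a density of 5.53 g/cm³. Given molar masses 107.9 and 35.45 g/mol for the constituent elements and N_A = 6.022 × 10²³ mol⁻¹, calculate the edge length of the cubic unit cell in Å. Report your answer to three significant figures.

5.56 Å

M(AgCl) = 143.35 g/mol; Z = 4 formula units per cell.
a³ = Z·M/(N_A·ρ) = 4 × 143.35 / (6.022 × 10²³ × 5.53) = 1.722 × 10^-22 cm³, so a = 5.563 × 10^-8 cm = 5.56 Å.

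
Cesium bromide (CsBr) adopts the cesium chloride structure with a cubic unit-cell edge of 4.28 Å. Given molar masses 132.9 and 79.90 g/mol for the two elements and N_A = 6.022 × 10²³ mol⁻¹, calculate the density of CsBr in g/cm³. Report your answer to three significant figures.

The cesium chloride structure contains Z = 1 formula unit per cell; M(CsBr) = 132.9 + 79.90 = 212.8 g/mol.
a³ = (4.280 × 10^-8 cm)³ = 7.840 × 10^-23 cm³.
ρ = 1 × 212.8 / (6.022 × 10²³ × 7.840 × 10^-23) = 4.507 g/cm³.

4.51 g/cm³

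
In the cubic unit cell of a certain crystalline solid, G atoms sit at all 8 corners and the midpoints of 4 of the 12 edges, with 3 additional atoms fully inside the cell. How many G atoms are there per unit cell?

Corner atoms are shared by 8 cells (1/8 each), edge atoms by 4 (1/4 each), interior atoms are unshared.
Net atoms = 8 × 1/8 + 4 × 1/4 + 3 = 1 + 1 + 3 = 5.

5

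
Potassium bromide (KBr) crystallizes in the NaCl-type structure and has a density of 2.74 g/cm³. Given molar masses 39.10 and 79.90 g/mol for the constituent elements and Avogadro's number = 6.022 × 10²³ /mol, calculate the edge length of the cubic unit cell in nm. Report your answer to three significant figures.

0.661 nm

M(KBr) = 119.0 g/mol; Z = 4 formula units per cell.
a³ = Z·M/(N_A·ρ) = 4 × 119.0 / (6.022 × 10²³ × 2.74) = 2.885 × 10^-22 cm³, so a = 6.608 × 10^-8 cm = 0.661 nm.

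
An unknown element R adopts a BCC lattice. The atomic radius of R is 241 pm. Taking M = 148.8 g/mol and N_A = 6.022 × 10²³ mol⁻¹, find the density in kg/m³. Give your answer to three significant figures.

2870 kg/m³

In a BCC lattice, atoms touch along the body diagonal, so √3·a = 4r, giving a = 556.6 pm = 5.566 × 10^-8 cm.
With Z = 2, ρ = Z·M/(N_A·a³) = 2 × 148.8 / (6.022 × 10²³ × 1.724 × 10^-22) = 2.866 g/cm³ = 2870 kg/m³.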